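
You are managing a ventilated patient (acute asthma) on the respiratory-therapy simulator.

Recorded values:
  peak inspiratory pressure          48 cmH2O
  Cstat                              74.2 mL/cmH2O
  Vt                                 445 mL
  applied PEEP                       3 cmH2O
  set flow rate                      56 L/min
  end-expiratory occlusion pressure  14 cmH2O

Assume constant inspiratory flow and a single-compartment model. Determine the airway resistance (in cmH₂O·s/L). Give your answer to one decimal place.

Flow: 56 L/min ÷ 60 = 0.9333 L/s.
Total PEEP = 14 cmH2O (set 3 + intrinsic 11); this is the baseline alveolar pressure.
Equation of motion (constant flow): PIP = Vt/C + R·V̇ + PEEP.
R·V̇ = PIP − Vt/C − PEEP = 48 − 445/74.2 − 14 = 48 − 5.997 − 14 = 28.003 cmH2O.
R = 28.003 / 0.9333 = 30.004 cmH2O·s/L.

30.0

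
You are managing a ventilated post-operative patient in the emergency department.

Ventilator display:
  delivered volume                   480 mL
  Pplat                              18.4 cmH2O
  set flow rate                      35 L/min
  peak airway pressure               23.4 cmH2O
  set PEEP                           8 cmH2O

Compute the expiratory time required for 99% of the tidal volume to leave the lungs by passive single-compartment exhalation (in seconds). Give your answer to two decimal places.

Flow: 35 L/min ÷ 60 = 0.5833 L/s.
R = (PIP − Pplat)/V̇ = (23.4 − 18.4) / 0.5833 = 5.0/0.5833 = 8.572 cmH2O·s/L.
C = Vt/(Pplat − PEEP) = 480.0 / (18.4 − 8) = 480.0/10.4 = 46.154 mL/cmH2O.
τ = R × C = 8.572 × 0.04615 L/cmH2O = 0.3956 s.
t = −τ·ln(1 − 0.99) = −0.3956·ln(0.01) = 1.822 s.

1.82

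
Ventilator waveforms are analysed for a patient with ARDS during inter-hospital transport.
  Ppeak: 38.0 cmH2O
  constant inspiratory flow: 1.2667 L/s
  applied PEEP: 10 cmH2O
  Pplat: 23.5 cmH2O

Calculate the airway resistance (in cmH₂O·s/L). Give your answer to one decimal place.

Raw = (PIP − Pplat) / flow = (38.0 − 23.5) / 1.2667 = 14.5 / 1.2667 = 11.447 cmH2O·s/L.

11.4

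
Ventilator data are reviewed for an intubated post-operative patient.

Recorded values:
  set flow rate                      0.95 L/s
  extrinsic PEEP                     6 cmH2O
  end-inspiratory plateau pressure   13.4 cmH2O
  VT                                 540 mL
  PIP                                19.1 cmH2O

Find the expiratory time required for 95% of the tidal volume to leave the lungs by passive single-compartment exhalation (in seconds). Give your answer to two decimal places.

1.31

R = (PIP − Pplat)/V̇ = (19.1 − 13.4) / 0.95 = 5.7/0.95 = 6.0 cmH2O·s/L.
C = Vt/(Pplat − PEEP) = 540.0 / (13.4 − 6) = 540.0/7.4 = 72.973 mL/cmH2O.
τ = R × C = 6.0 × 0.07297 L/cmH2O = 0.4378 s.
t = −τ·ln(1 − 0.95) = −0.4378·ln(0.05) = 1.312 s.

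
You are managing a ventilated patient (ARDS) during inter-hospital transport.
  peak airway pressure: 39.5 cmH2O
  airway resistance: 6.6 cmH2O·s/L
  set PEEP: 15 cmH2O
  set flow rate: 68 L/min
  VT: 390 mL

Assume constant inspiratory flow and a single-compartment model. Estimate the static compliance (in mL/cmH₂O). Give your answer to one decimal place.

Flow: 68 L/min ÷ 60 = 1.1333 L/s.
Equation of motion (constant flow): PIP = Vt/C + R·V̇ + PEEP.
Vt/C = PIP − R·V̇ − PEEP = 39.5 − 6.6×1.1333 − 15 = 39.5 − 7.48 − 15 = 17.02 cmH2O.
C = Vt / 17.02 = 390 / 17.02 = 22.914 mL/cmH2O.

22.9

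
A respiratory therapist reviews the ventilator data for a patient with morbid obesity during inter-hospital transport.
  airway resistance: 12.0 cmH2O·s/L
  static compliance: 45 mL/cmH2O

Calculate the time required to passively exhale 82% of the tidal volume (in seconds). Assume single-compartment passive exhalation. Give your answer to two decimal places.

τ = R × C = 12.0 × 45 mL/cmH2O = 12.0 × 0.045 L/cmH2O = 0.54 s.
Exhaled fraction f = 1 − e^(−t/τ) → t = −τ·ln(1 − f) = −0.54·ln(0.18) = 0.926 s.

0.93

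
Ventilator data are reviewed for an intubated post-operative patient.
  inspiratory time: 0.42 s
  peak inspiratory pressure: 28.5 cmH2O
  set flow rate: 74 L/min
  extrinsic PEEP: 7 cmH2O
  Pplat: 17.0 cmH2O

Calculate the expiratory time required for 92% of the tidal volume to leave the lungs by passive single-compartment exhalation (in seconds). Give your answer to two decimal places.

1.22

Flow: 74 L/min ÷ 60 = 1.2333 L/s.
Vt = flow × Ti = 1.2333 L/s × 0.42 s × 1000 mL/L = 517.99 mL.
R = (PIP − Pplat)/V̇ = (28.5 − 17.0) / 1.2333 = 11.5/1.2333 = 9.325 cmH2O·s/L.
C = Vt/(Pplat − PEEP) = 517.99 / (17.0 − 7) = 517.99/10.0 = 51.799 mL/cmH2O.
τ = R × C = 9.325 × 0.0518 L/cmH2O = 0.483 s.
t = −τ·ln(1 − 0.92) = −0.483·ln(0.08) = 1.22 s.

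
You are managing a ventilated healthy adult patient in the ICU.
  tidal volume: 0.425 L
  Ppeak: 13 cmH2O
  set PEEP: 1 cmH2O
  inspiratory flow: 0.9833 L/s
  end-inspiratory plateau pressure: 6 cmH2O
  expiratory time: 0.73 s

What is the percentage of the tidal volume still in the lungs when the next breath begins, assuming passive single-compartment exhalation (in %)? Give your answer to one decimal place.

R = (PIP − Pplat)/V̇ = (13 − 6) / 0.9833 = 7.0/0.9833 = 7.119 cmH2O·s/L.
C = Vt/(Pplat − PEEP) = 425.0 / (6 − 1) = 425.0/5.0 = 85.0 mL/cmH2O.
τ = R × C = 7.119 × 0.085 L/cmH2O = 0.6051 s.
Fraction remaining at end-expiration = e^(−Te/τ) = e^(−0.73/0.6051) = 0.2993 → 29.93%.

29.9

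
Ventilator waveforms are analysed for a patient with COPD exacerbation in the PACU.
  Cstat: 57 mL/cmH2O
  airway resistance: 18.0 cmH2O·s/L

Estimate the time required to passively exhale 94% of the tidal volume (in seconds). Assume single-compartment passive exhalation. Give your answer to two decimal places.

τ = R × C = 18.0 × 57 mL/cmH2O = 18.0 × 0.057 L/cmH2O = 1.026 s.
Exhaled fraction f = 1 − e^(−t/τ) → t = −τ·ln(1 − f) = −1.026·ln(0.06) = 2.887 s.

2.89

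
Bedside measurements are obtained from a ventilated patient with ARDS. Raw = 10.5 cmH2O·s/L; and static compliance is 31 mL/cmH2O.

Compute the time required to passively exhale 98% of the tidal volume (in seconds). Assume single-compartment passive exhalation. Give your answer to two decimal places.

τ = R × C = 10.5 × 31 mL/cmH2O = 10.5 × 0.031 L/cmH2O = 0.3255 s.
Exhaled fraction f = 1 − e^(−t/τ) → t = −τ·ln(1 − f) = −0.3255·ln(0.02) = 1.273 s.

1.27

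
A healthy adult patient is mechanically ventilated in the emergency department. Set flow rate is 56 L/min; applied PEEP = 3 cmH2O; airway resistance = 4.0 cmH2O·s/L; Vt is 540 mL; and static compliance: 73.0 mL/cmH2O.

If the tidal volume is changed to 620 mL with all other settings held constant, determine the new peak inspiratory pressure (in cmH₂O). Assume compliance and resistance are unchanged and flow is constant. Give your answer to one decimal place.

15.2

Flow: 56 L/min ÷ 60 = 0.9333 L/s.
PIP = Vt/C + R·V̇ + PEEP (constant-flow equation of motion).
Only the elastic term changes: ΔPIP = ΔVt / C = (620 − 540) / 73.0 = 1.096 cmH2O.
Original PIP = 540/73.0 + 4.0×0.9333 + 3 = 14.13 cmH2O; new PIP = 14.13 + (1.096) = 15.226 cmH2O.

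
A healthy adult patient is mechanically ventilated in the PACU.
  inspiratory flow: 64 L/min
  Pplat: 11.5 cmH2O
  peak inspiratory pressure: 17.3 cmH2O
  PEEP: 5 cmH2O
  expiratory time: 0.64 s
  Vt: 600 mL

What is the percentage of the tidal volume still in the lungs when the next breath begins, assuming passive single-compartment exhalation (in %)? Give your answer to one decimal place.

27.9

Flow: 64 L/min ÷ 60 = 1.0667 L/s.
R = (PIP − Pplat)/V̇ = (17.3 − 11.5) / 1.0667 = 5.8/1.0667 = 5.437 cmH2O·s/L.
C = Vt/(Pplat − PEEP) = 600.0 / (11.5 − 5) = 600.0/6.5 = 92.308 mL/cmH2O.
τ = R × C = 5.437 × 0.09231 L/cmH2O = 0.5019 s.
Fraction remaining at end-expiration = e^(−Te/τ) = e^(−0.64/0.5019) = 0.2794 → 27.94%.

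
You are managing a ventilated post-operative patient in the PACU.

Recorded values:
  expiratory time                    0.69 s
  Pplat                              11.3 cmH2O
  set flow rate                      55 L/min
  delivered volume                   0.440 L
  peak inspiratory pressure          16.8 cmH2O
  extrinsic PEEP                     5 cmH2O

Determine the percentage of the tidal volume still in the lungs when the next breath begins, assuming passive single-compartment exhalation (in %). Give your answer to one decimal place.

Flow: 55 L/min ÷ 60 = 0.9167 L/s.
R = (PIP − Pplat)/V̇ = (16.8 − 11.3) / 0.9167 = 5.5/0.9167 = 6.0 cmH2O·s/L.
C = Vt/(Pplat − PEEP) = 440.0 / (11.3 − 5) = 440.0/6.3 = 69.841 mL/cmH2O.
τ = R × C = 6.0 × 0.06984 L/cmH2O = 0.419 s.
Fraction remaining at end-expiration = e^(−Te/τ) = e^(−0.69/0.419) = 0.1927 → 19.27%.

19.3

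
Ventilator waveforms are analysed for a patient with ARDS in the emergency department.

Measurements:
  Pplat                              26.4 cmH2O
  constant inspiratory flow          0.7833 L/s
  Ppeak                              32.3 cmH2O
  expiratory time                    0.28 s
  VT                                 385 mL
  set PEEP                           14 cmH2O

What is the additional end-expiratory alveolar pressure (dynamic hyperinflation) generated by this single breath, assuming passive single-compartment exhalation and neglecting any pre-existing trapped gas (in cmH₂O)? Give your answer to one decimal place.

3.7

R = (PIP − Pplat)/V̇ = (32.3 − 26.4) / 0.7833 = 5.9/0.7833 = 7.532 cmH2O·s/L.
C = Vt/(Pplat − PEEP) = 385.0 / (26.4 − 14) = 385.0/12.4 = 31.048 mL/cmH2O.
τ = R × C = 7.532 × 0.03105 L/cmH2O = 0.2339 s.
Fraction remaining = e^(−Te/τ) = e^(−0.28/0.2339) = 0.3021; trapped volume = 385.0 × 0.3021 = 116.31 mL.
Additional alveolar pressure from trapping ≈ V_trapped / C = 116.31 / 31.048 = 3.746 cmH2O.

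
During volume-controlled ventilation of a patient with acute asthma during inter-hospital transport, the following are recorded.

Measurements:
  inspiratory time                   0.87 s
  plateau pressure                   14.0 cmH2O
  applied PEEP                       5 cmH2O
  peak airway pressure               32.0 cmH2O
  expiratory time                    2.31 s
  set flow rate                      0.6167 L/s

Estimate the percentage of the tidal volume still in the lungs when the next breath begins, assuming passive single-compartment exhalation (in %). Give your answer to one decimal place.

26.5

Vt = flow × Ti = 0.6167 L/s × 0.87 s × 1000 mL/L = 536.53 mL.
R = (PIP − Pplat)/V̇ = (32.0 − 14.0) / 0.6167 = 18.0/0.6167 = 29.188 cmH2O·s/L.
C = Vt/(Pplat − PEEP) = 536.53 / (14.0 − 5) = 536.53/9.0 = 59.614 mL/cmH2O.
τ = R × C = 29.188 × 0.05961 L/cmH2O = 1.74 s.
Fraction remaining at end-expiration = e^(−Te/τ) = e^(−2.31/1.74) = 0.2651 → 26.51%.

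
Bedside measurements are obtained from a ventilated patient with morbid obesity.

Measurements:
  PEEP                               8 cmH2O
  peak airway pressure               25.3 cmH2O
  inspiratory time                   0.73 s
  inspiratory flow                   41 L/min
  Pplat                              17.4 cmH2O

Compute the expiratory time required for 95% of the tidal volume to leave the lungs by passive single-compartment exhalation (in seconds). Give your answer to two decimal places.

1.84

Flow: 41 L/min ÷ 60 = 0.6833 L/s.
Vt = flow × Ti = 0.6833 L/s × 0.73 s × 1000 mL/L = 498.81 mL.
R = (PIP − Pplat)/V̇ = (25.3 − 17.4) / 0.6833 = 7.9/0.6833 = 11.562 cmH2O·s/L.
C = Vt/(Pplat − PEEP) = 498.81 / (17.4 − 8) = 498.81/9.4 = 53.065 mL/cmH2O.
τ = R × C = 11.562 × 0.05307 L/cmH2O = 0.6136 s.
t = −τ·ln(1 − 0.95) = −0.6136·ln(0.05) = 1.838 s.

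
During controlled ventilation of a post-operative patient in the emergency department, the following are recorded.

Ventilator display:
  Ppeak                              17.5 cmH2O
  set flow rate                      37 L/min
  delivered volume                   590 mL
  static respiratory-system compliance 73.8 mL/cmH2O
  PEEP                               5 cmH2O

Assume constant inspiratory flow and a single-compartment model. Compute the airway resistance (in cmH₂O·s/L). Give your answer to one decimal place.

7.3

Flow: 37 L/min ÷ 60 = 0.6167 L/s.
Equation of motion (constant flow): PIP = Vt/C + R·V̇ + PEEP.
R·V̇ = PIP − Vt/C − PEEP = 17.5 − 590/73.8 − 5 = 17.5 − 7.995 − 5 = 4.505 cmH2O.
R = 4.505 / 0.6167 = 7.305 cmH2O·s/L.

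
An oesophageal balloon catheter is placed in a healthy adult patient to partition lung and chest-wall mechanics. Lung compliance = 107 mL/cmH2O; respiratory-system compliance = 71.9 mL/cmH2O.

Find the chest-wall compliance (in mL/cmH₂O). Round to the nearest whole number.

1/Ccw = 1/Crs − 1/CL.
1/Ccw = 1/71.9 − 1/107 = 0.004562.
Ccw = 219.2 mL/cmH2O.

219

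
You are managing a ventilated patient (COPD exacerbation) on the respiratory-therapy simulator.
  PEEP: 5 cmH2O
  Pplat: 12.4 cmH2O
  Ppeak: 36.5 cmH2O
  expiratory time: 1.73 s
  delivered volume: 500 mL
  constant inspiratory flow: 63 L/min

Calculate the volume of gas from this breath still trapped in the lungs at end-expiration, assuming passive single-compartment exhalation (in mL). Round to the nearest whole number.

164

Flow: 63 L/min ÷ 60 = 1.05 L/s.
R = (PIP − Pplat)/V̇ = (36.5 − 12.4) / 1.05 = 24.1/1.05 = 22.952 cmH2O·s/L.
C = Vt/(Pplat − PEEP) = 500.0 / (12.4 − 5) = 500.0/7.4 = 67.568 mL/cmH2O.
τ = R × C = 22.952 × 0.06757 L/cmH2O = 1.551 s.
Fraction remaining = e^(−Te/τ) = e^(−1.73/1.551) = 0.3278.
Trapped volume = 500.0 × 0.3278 = 163.9 mL.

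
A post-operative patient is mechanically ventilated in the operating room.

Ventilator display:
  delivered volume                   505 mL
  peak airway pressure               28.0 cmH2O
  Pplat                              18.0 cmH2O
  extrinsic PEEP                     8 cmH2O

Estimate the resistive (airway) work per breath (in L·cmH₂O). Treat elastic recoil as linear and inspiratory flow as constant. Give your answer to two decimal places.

5.05

With constant inspiratory flow the resistive pressure is constant at PIP − Pplat = 28.0 − 18.0 = 10.0 cmH2O, so resistive work = 10.0 × 0.505 = 5.05 L·cmH2O.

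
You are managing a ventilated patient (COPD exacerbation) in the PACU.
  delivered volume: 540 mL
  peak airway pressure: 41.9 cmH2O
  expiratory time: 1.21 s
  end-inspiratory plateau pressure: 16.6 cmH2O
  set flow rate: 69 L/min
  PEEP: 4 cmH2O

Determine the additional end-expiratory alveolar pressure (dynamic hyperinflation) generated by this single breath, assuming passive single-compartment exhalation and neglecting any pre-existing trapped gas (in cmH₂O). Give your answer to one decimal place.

3.5

Flow: 69 L/min ÷ 60 = 1.15 L/s.
R = (PIP − Pplat)/V̇ = (41.9 − 16.6) / 1.15 = 25.3/1.15 = 22.0 cmH2O·s/L.
C = Vt/(Pplat − PEEP) = 540.0 / (16.6 − 4) = 540.0/12.6 = 42.857 mL/cmH2O.
τ = R × C = 22.0 × 0.04286 L/cmH2O = 0.9429 s.
Fraction remaining = e^(−Te/τ) = e^(−1.21/0.9429) = 0.2771; trapped volume = 540.0 × 0.2771 = 149.63 mL.
Additional alveolar pressure from trapping ≈ V_trapped / C = 149.63 / 42.857 = 3.491 cmH2O.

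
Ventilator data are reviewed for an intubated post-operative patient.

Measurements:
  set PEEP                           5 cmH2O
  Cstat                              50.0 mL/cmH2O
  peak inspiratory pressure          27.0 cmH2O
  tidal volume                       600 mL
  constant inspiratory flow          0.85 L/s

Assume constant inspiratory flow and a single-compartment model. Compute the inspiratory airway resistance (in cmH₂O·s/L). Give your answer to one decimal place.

11.8

Equation of motion (constant flow): PIP = Vt/C + R·V̇ + PEEP.
R·V̇ = PIP − Vt/C − PEEP = 27.0 − 600/50.0 − 5 = 27.0 − 12.0 − 5 = 10.0 cmH2O.
R = 10.0 / 0.85 = 11.765 cmH2O·s/L.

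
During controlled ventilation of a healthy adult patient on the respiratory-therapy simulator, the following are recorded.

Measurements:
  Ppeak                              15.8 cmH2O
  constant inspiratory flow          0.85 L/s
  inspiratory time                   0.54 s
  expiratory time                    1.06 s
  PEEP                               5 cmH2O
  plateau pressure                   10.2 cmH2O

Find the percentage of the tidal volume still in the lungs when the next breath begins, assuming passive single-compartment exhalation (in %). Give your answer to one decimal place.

Vt = flow × Ti = 0.85 L/s × 0.54 s × 1000 mL/L = 459.0 mL.
R = (PIP − Pplat)/V̇ = (15.8 − 10.2) / 0.85 = 5.6/0.85 = 6.588 cmH2O·s/L.
C = Vt/(Pplat − PEEP) = 459.0 / (10.2 − 5) = 459.0/5.2 = 88.269 mL/cmH2O.
τ = R × C = 6.588 × 0.08827 L/cmH2O = 0.5815 s.
Fraction remaining at end-expiration = e^(−Te/τ) = e^(−1.06/0.5815) = 0.1616 → 16.16%.

16.2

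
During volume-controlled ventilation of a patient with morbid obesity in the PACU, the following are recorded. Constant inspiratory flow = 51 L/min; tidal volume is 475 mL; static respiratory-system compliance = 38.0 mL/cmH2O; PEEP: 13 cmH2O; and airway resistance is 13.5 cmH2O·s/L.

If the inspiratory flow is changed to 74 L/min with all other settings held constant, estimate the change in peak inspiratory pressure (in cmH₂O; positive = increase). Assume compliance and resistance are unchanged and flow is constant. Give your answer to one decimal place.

Flow: 51 L/min ÷ 60 = 0.85 L/s.
New flow: 74 L/min ÷ 60 = 1.2333 L/s.
PIP = Vt/C + R·V̇ + PEEP (constant-flow equation of motion).
Only the resistive term changes: ΔPIP = R × ΔV̇ = 13.5 × (1.2333 − 0.85) = 13.5 × 0.3833 = 5.175 cmH2O.

5.2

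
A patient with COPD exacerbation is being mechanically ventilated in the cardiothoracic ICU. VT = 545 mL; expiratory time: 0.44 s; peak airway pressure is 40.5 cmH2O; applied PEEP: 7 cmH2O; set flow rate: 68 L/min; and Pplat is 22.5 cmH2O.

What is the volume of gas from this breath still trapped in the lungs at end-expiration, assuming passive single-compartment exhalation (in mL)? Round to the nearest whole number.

248

Flow: 68 L/min ÷ 60 = 1.1333 L/s.
R = (PIP − Pplat)/V̇ = (40.5 − 22.5) / 1.1333 = 18.0/1.1333 = 15.883 cmH2O·s/L.
C = Vt/(Pplat − PEEP) = 545.0 / (22.5 − 7) = 545.0/15.5 = 35.161 mL/cmH2O.
τ = R × C = 15.883 × 0.03516 L/cmH2O = 0.5584 s.
Fraction remaining = e^(−Te/τ) = e^(−0.44/0.5584) = 0.4548.
Trapped volume = 545.0 × 0.4548 = 247.87 mL.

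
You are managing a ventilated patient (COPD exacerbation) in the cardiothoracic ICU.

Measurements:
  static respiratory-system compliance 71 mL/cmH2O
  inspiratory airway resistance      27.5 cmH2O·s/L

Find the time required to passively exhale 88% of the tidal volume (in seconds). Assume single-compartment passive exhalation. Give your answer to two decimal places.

4.14

τ = R × C = 27.5 × 71 mL/cmH2O = 27.5 × 0.071 L/cmH2O = 1.953 s.
Exhaled fraction f = 1 − e^(−t/τ) → t = −τ·ln(1 − f) = −1.953·ln(0.12) = 4.141 s.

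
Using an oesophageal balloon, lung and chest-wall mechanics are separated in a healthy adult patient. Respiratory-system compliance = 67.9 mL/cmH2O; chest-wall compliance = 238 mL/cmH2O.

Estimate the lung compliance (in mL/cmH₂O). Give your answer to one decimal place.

95.0

1/CL = 1/Crs − 1/Ccw.
1/CL = 1/67.9 − 1/238 = 0.01053.
CL = 94.967 mL/cmH2O.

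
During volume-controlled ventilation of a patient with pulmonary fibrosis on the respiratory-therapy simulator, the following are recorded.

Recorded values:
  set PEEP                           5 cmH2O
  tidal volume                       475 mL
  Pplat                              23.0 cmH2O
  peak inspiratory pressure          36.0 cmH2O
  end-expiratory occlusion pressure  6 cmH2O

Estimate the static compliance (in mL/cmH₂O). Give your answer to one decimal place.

27.9

End-expiratory occlusion gives total PEEP = 6 cmH2O (intrinsic PEEP = 6 − 5 = 1). Use total PEEP for the elastic gradient.
Cstat = Vt / (Pplat − PEEPtotal) = 475 / (23.0 − 6) = 475 / 17.0 = 27.941 mL/cmH2O.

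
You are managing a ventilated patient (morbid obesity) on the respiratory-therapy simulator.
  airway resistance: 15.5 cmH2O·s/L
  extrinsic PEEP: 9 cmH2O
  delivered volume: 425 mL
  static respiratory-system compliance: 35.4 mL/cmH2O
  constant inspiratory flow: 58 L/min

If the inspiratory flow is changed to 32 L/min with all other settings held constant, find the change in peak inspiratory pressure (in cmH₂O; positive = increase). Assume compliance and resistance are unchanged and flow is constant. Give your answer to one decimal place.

-6.7

Flow: 58 L/min ÷ 60 = 0.9667 L/s.
New flow: 32 L/min ÷ 60 = 0.5333 L/s.
PIP = Vt/C + R·V̇ + PEEP (constant-flow equation of motion).
Only the resistive term changes: ΔPIP = R × ΔV̇ = 15.5 × (0.5333 − 0.9667) = 15.5 × -0.4334 = -6.718 cmH2O.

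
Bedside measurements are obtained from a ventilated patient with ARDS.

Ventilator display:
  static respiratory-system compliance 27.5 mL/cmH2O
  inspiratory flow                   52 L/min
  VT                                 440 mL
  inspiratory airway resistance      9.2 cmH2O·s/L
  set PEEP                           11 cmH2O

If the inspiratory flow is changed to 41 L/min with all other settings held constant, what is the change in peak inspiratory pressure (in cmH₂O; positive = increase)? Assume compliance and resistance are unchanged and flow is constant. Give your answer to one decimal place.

-1.7

Flow: 52 L/min ÷ 60 = 0.8667 L/s.
New flow: 41 L/min ÷ 60 = 0.6833 L/s.
PIP = Vt/C + R·V̇ + PEEP (constant-flow equation of motion).
Only the resistive term changes: ΔPIP = R × ΔV̇ = 9.2 × (0.6833 − 0.8667) = 9.2 × -0.1834 = -1.687 cmH2O.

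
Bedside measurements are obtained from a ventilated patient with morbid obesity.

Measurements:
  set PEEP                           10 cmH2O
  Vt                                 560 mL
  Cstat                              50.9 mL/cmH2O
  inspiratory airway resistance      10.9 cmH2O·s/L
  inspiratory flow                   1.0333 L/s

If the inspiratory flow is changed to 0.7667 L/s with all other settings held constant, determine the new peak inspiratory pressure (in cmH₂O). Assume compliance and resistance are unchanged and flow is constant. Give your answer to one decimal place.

29.4

PIP = Vt/C + R·V̇ + PEEP (constant-flow equation of motion).
Only the resistive term changes: ΔPIP = R × ΔV̇ = 10.9 × (0.7667 − 1.0333) = 10.9 × -0.2666 = -2.906 cmH2O.
Original PIP = 560/50.9 + 10.9×1.0333 + 10 = 32.265 cmH2O; new PIP = 32.265 + (-2.906) = 29.359 cmH2O.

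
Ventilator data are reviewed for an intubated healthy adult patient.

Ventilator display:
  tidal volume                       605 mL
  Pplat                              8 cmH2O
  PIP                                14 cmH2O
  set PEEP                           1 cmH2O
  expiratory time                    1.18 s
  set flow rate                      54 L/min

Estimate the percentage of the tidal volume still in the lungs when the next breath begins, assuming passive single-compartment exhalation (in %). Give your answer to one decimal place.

Flow: 54 L/min ÷ 60 = 0.9 L/s.
R = (PIP − Pplat)/V̇ = (14 − 8) / 0.9 = 6.0/0.9 = 6.667 cmH2O·s/L.
C = Vt/(Pplat − PEEP) = 605.0 / (8 − 1) = 605.0/7.0 = 86.429 mL/cmH2O.
τ = R × C = 6.667 × 0.08643 L/cmH2O = 0.5762 s.
Fraction remaining at end-expiration = e^(−Te/τ) = e^(−1.18/0.5762) = 0.129 → 12.9%.

12.9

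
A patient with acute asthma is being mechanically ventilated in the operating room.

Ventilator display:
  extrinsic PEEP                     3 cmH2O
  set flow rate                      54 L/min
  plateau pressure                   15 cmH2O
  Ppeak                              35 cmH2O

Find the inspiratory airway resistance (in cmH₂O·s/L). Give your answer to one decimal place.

22.2

Flow: 54 L/min ÷ 60 = 0.9 L/s.
Raw = (PIP − Pplat) / flow = (35 − 15) / 0.9 = 20.0 / 0.9 = 22.222 cmH2O·s/L.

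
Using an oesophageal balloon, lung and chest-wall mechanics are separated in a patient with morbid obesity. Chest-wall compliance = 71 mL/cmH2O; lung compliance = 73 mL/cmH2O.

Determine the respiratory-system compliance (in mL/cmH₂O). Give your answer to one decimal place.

36.0

Lung and chest wall are elastances in series: 1/Crs = 1/CL + 1/Ccw.
1/Crs = 1/73 + 1/71 = 0.02778.
Crs = 35.997 mL/cmH2O.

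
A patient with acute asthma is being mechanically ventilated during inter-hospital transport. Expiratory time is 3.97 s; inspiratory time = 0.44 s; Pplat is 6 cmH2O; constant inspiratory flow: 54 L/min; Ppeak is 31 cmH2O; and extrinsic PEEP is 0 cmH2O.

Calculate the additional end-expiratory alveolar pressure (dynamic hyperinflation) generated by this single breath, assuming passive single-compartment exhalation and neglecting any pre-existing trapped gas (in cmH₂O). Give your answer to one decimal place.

Flow: 54 L/min ÷ 60 = 0.9 L/s.
Vt = flow × Ti = 0.9 L/s × 0.44 s × 1000 mL/L = 396.0 mL.
R = (PIP − Pplat)/V̇ = (31 − 6) / 0.9 = 25.0/0.9 = 27.778 cmH2O·s/L.
C = Vt/(Pplat − PEEP) = 396.0 / (6 − 0) = 396.0/6.0 = 66.0 mL/cmH2O.
τ = R × C = 27.778 × 0.066 L/cmH2O = 1.833 s.
Fraction remaining = e^(−Te/τ) = e^(−3.97/1.833) = 0.1147; trapped volume = 396.0 × 0.1147 = 45.421 mL.
Additional alveolar pressure from trapping ≈ V_trapped / C = 45.421 / 66.0 = 0.6882 cmH2O.

0.7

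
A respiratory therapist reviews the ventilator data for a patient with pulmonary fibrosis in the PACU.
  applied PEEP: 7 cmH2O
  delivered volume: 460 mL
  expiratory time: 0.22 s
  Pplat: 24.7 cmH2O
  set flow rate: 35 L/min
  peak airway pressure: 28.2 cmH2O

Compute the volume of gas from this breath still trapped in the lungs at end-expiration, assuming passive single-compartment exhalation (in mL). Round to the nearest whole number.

112

Flow: 35 L/min ÷ 60 = 0.5833 L/s.
R = (PIP − Pplat)/V̇ = (28.2 − 24.7) / 0.5833 = 3.5/0.5833 = 6.0 cmH2O·s/L.
C = Vt/(Pplat − PEEP) = 460.0 / (24.7 − 7) = 460.0/17.7 = 25.989 mL/cmH2O.
τ = R × C = 6.0 × 0.02599 L/cmH2O = 0.1559 s.
Fraction remaining = e^(−Te/τ) = e^(−0.22/0.1559) = 0.2439.
Trapped volume = 460.0 × 0.2439 = 112.19 mL.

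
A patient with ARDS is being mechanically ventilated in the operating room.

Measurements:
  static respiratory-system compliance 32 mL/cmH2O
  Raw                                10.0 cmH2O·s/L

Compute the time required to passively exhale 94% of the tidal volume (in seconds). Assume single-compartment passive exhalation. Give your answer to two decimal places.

0.90

τ = R × C = 10.0 × 32 mL/cmH2O = 10.0 × 0.032 L/cmH2O = 0.32 s.
Exhaled fraction f = 1 − e^(−t/τ) → t = −τ·ln(1 − f) = −0.32·ln(0.06) = 0.9003 s.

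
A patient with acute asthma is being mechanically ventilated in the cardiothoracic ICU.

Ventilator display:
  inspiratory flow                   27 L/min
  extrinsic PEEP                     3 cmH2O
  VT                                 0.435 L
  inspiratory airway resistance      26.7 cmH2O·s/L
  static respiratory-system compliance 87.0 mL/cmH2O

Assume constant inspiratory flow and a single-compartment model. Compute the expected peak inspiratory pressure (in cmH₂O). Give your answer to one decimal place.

Flow: 27 L/min ÷ 60 = 0.45 L/s.
Equation of motion (constant flow): PIP = Vt/C + R·V̇ + PEEP.
PIP = 435/87.0 + 26.7×0.45 + 3 = 5.0 + 12.015 + 3 = 20.015 cmH2O.

20.0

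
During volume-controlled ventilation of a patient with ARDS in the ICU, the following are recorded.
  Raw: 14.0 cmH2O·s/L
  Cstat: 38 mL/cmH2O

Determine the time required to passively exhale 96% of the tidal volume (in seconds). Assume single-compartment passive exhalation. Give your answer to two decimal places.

τ = R × C = 14.0 × 38 mL/cmH2O = 14.0 × 0.038 L/cmH2O = 0.532 s.
Exhaled fraction f = 1 − e^(−t/τ) → t = −τ·ln(1 − f) = −0.532·ln(0.04) = 1.712 s.

1.71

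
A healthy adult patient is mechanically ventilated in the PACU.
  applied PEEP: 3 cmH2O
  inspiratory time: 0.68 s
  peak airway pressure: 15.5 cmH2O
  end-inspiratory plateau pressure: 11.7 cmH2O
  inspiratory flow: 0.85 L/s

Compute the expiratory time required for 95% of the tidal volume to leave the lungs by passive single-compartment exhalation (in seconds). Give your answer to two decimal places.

Vt = flow × Ti = 0.85 L/s × 0.68 s × 1000 mL/L = 578.0 mL.
R = (PIP − Pplat)/V̇ = (15.5 − 11.7) / 0.85 = 3.8/0.85 = 4.471 cmH2O·s/L.
C = Vt/(Pplat − PEEP) = 578.0 / (11.7 − 3) = 578.0/8.7 = 66.437 mL/cmH2O.
τ = R × C = 4.471 × 0.06644 L/cmH2O = 0.2971 s.
t = −τ·ln(1 − 0.95) = −0.2971·ln(0.05) = 0.89 s.

0.89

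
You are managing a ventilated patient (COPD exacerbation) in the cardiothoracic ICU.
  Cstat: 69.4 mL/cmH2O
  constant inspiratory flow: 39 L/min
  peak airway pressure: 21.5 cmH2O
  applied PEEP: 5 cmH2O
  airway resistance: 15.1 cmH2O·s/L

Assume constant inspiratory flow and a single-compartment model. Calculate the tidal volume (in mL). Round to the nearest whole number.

464

Flow: 39 L/min ÷ 60 = 0.65 L/s.
Equation of motion (constant flow): PIP = Vt/C + R·V̇ + PEEP.
Vt/C = PIP − R·V̇ − PEEP = 21.5 − 9.815 − 5 = 6.685 cmH2O.
Vt = C × 6.685 = 69.4 × 6.685 = 463.94 mL.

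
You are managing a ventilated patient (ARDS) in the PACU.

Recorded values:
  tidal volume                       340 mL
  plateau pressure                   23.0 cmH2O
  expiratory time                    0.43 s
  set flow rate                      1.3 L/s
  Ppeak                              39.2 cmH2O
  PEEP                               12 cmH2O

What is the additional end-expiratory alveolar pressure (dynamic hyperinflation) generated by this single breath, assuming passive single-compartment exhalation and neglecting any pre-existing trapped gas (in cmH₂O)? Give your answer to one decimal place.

3.6

R = (PIP − Pplat)/V̇ = (39.2 − 23.0) / 1.3 = 16.2/1.3 = 12.462 cmH2O·s/L.
C = Vt/(Pplat − PEEP) = 340.0 / (23.0 − 12) = 340.0/11.0 = 30.909 mL/cmH2O.
τ = R × C = 12.462 × 0.03091 L/cmH2O = 0.3852 s.
Fraction remaining = e^(−Te/τ) = e^(−0.43/0.3852) = 0.3275; trapped volume = 340.0 × 0.3275 = 111.35 mL.
Additional alveolar pressure from trapping ≈ V_trapped / C = 111.35 / 30.909 = 3.603 cmH2O.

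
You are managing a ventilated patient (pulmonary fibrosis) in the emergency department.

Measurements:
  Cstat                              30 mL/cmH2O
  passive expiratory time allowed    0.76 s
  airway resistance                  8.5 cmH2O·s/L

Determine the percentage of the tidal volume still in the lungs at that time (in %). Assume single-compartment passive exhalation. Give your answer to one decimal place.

τ = R × C = 8.5 × 30 mL/cmH2O = 8.5 × 0.030 L/cmH2O = 0.255 s.
Passive exhalation: V(t)/V₀ = e^(−t/τ) = e^(−0.76/0.255) = 0.05077.
Fraction remaining = 0.05077 → 5.077%.

5.1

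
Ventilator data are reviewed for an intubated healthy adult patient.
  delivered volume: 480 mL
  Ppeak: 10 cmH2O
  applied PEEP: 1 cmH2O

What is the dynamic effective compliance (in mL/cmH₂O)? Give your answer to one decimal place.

Dynamic compliance = Vt / (PIP − PEEP) = 480 / (10 − 1) = 480 / 9.0 = 53.333 mL/cmH2O.

53.3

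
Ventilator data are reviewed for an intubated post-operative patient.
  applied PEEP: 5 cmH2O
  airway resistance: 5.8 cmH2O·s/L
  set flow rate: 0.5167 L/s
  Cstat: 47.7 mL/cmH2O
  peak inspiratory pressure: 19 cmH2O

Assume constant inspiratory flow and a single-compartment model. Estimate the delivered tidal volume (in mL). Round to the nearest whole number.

525

Equation of motion (constant flow): PIP = Vt/C + R·V̇ + PEEP.
Vt/C = PIP − R·V̇ − PEEP = 19 − 2.997 − 5 = 11.003 cmH2O.
Vt = C × 11.003 = 47.7 × 11.003 = 524.84 mL.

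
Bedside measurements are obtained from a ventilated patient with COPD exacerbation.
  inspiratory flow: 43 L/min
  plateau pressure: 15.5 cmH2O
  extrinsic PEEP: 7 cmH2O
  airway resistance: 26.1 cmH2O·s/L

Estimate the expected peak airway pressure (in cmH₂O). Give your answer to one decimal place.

Flow: 43 L/min ÷ 60 = 0.7167 L/s.
PIP = Pplat + Raw × flow = 15.5 + 26.1 × 0.7167 = 15.5 + 18.706 = 34.206 cmH2O.

34.2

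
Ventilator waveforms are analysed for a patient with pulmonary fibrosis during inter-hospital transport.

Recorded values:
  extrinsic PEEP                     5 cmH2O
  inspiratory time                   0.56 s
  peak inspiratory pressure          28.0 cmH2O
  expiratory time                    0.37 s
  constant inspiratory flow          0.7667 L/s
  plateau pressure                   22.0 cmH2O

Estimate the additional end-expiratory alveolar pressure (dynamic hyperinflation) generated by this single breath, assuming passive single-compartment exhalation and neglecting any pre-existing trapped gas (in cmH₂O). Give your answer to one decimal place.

Vt = flow × Ti = 0.7667 L/s × 0.56 s × 1000 mL/L = 429.35 mL.
R = (PIP − Pplat)/V̇ = (28.0 − 22.0) / 0.7667 = 6.0/0.7667 = 7.826 cmH2O·s/L.
C = Vt/(Pplat − PEEP) = 429.35 / (22.0 − 5) = 429.35/17.0 = 25.256 mL/cmH2O.
τ = R × C = 7.826 × 0.02526 L/cmH2O = 0.1977 s.
Fraction remaining = e^(−Te/τ) = e^(−0.37/0.1977) = 0.1539; trapped volume = 429.35 × 0.1539 = 66.077 mL.
Additional alveolar pressure from trapping ≈ V_trapped / C = 66.077 / 25.256 = 2.616 cmH2O.

2.6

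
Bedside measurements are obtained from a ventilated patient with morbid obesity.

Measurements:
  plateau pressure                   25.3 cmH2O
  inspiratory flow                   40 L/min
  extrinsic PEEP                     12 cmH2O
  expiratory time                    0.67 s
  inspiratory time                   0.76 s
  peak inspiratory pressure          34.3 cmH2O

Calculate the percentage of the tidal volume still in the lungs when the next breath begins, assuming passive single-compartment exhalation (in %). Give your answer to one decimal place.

27.2

Flow: 40 L/min ÷ 60 = 0.6667 L/s.
Vt = flow × Ti = 0.6667 L/s × 0.76 s × 1000 mL/L = 506.69 mL.
R = (PIP − Pplat)/V̇ = (34.3 − 25.3) / 0.6667 = 9.0/0.6667 = 13.499 cmH2O·s/L.
C = Vt/(Pplat − PEEP) = 506.69 / (25.3 − 12) = 506.69/13.3 = 38.097 mL/cmH2O.
τ = R × C = 13.499 × 0.0381 L/cmH2O = 0.5143 s.
Fraction remaining at end-expiration = e^(−Te/τ) = e^(−0.67/0.5143) = 0.2718 → 27.18%.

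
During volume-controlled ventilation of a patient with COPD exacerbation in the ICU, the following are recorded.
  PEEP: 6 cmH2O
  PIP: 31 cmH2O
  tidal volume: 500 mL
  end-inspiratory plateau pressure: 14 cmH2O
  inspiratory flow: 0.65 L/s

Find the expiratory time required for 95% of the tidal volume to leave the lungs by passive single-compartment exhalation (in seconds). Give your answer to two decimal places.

4.90

R = (PIP − Pplat)/V̇ = (31 − 14) / 0.65 = 17.0/0.65 = 26.154 cmH2O·s/L.
C = Vt/(Pplat − PEEP) = 500.0 / (14 − 6) = 500.0/8.0 = 62.5 mL/cmH2O.
τ = R × C = 26.154 × 0.0625 L/cmH2O = 1.635 s.
t = −τ·ln(1 − 0.95) = −1.635·ln(0.05) = 4.898 s.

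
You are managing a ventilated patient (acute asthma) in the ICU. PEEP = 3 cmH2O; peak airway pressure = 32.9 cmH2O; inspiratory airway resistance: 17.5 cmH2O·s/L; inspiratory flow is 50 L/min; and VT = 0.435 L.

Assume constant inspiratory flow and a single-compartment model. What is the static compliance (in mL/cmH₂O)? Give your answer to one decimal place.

28.4

Flow: 50 L/min ÷ 60 = 0.8333 L/s.
Equation of motion (constant flow): PIP = Vt/C + R·V̇ + PEEP.
Vt/C = PIP − R·V̇ − PEEP = 32.9 − 17.5×0.8333 − 3 = 32.9 − 14.583 − 3 = 15.317 cmH2O.
C = Vt / 15.317 = 435 / 15.317 = 28.4 mL/cmH2O.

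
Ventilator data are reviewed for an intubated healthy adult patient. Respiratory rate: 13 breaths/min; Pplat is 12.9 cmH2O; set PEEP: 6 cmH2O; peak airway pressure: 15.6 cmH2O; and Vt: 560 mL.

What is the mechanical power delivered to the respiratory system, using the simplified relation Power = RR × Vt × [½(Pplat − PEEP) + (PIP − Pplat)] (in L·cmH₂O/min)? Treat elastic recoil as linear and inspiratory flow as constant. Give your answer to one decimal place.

44.8

Per-breath work = Vt × [½(Pplat−PEEP) + (PIP−Pplat)] = 0.560 × [0.5×6.9 + 2.7] = 0.560 × 6.15 = 3.444 L·cmH2O.
Power = 13 × 3.444 = 44.772 L·cmH2O/min.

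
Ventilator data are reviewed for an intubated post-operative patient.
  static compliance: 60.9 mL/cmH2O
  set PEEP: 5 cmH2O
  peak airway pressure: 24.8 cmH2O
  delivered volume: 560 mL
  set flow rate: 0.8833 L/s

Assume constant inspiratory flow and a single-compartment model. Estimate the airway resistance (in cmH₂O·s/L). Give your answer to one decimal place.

Equation of motion (constant flow): PIP = Vt/C + R·V̇ + PEEP.
R·V̇ = PIP − Vt/C − PEEP = 24.8 − 560/60.9 − 5 = 24.8 − 9.195 − 5 = 10.605 cmH2O.
R = 10.605 / 0.8833 = 12.006 cmH2O·s/L.

12.0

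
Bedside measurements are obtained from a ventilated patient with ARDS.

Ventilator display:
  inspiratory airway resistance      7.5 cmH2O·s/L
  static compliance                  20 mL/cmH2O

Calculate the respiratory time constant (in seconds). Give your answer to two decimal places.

0.15

τ = R × C = 7.5 × 20 mL/cmH2O = 7.5 × 0.020 L/cmH2O = 0.15 s.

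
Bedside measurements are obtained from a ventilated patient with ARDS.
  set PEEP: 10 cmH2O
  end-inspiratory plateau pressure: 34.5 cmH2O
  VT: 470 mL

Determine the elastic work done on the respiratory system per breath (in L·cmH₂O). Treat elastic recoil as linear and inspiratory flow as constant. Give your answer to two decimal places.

5.76

Elastic work ≈ ½ × (Pplat − PEEP) × Vt = 0.5 × (34.5 − 10) × 0.470 L = 0.5 × 24.5 × 0.470 = 5.758 L·cmH2O.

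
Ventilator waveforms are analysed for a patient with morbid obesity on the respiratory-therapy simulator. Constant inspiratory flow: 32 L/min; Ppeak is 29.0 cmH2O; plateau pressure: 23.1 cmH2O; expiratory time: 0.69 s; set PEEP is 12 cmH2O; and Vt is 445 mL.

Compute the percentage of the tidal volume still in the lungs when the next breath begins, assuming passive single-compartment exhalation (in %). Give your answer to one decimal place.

Flow: 32 L/min ÷ 60 = 0.5333 L/s.
R = (PIP − Pplat)/V̇ = (29.0 − 23.1) / 0.5333 = 5.9/0.5333 = 11.063 cmH2O·s/L.
C = Vt/(Pplat − PEEP) = 445.0 / (23.1 − 12) = 445.0/11.1 = 40.09 mL/cmH2O.
τ = R × C = 11.063 × 0.04009 L/cmH2O = 0.4435 s.
Fraction remaining at end-expiration = e^(−Te/τ) = e^(−0.69/0.4435) = 0.211 → 21.1%.

21.1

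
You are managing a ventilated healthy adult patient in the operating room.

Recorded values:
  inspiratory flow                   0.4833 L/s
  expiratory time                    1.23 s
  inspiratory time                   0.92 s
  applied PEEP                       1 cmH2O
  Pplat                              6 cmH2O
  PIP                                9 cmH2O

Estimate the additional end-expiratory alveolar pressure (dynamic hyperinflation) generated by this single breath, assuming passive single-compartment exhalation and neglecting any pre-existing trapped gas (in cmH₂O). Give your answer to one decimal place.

0.5

Vt = flow × Ti = 0.4833 L/s × 0.92 s × 1000 mL/L = 444.64 mL.
R = (PIP − Pplat)/V̇ = (9 − 6) / 0.4833 = 3.0/0.4833 = 6.207 cmH2O·s/L.
C = Vt/(Pplat − PEEP) = 444.64 / (6 − 1) = 444.64/5.0 = 88.928 mL/cmH2O.
τ = R × C = 6.207 × 0.08893 L/cmH2O = 0.552 s.
Fraction remaining = e^(−Te/τ) = e^(−1.23/0.552) = 0.1077; trapped volume = 444.64 × 0.1077 = 47.888 mL.
Additional alveolar pressure from trapping ≈ V_trapped / C = 47.888 / 88.928 = 0.5385 cmH2O.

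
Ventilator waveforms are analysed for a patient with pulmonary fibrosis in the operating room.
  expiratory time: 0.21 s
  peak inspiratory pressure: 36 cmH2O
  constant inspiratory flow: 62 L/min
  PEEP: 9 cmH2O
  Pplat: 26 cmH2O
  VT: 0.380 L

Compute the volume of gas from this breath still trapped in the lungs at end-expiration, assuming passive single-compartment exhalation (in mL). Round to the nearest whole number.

Flow: 62 L/min ÷ 60 = 1.0333 L/s.
R = (PIP − Pplat)/V̇ = (36 − 26) / 1.0333 = 10.0/1.0333 = 9.678 cmH2O·s/L.
C = Vt/(Pplat − PEEP) = 380.0 / (26 − 9) = 380.0/17.0 = 22.353 mL/cmH2O.
τ = R × C = 9.678 × 0.02235 L/cmH2O = 0.2163 s.
Fraction remaining = e^(−Te/τ) = e^(−0.21/0.2163) = 0.3788.
Trapped volume = 380.0 × 0.3788 = 143.94 mL.

144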